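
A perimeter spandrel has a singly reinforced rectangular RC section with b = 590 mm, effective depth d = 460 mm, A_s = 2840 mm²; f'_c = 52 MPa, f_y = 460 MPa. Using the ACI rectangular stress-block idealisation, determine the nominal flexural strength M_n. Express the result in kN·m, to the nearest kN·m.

M_n ≈ 568 kN·m

T = A_s f_y = 2840 × 460 = 1306400 N = 1306.4 kN.
From C = T: a = T/(0.85 f'_c b) = 1306400/(0.85 × 52 × 590) = 50.10 mm.
M_n = T(d − a/2) = 1306.4 kN × (460 − 25.05) mm = 568.22 kN·m.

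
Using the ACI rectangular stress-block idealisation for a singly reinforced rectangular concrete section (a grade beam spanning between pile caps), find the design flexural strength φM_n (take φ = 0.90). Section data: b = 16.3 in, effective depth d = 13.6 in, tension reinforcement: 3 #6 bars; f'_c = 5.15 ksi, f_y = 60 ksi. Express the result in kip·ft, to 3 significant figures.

φM_n ≈ 77.5 kip·ft

A_s = 3 × 0.44 = 1.32 in².
T = A_s f_y = 1.32 × 60 = 79.2 kips.
a = T/(0.85 f'_c b) = 79.2/(0.85 × 5.15 × 16.3) = 1.110 in.
M_n = T(d − a/2) = 79.2 × (13.6 − 0.555) = 1033.2 kip·in = 1033.2/12 = 86.10 kip·ft.
φM_n = 0.90 × 86.10 = 77.49 kip·ft.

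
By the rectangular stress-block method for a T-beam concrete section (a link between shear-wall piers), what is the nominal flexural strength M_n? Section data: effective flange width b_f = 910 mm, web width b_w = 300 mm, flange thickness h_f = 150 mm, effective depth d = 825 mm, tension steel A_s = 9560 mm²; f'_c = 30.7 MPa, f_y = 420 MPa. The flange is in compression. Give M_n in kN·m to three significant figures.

M_n ≈ 2960 kN·m

Tension: T = A_s f_y = 9560 × 420 = 4015200 N.
Try a within the flange: a = T/(0.85 f'_c b_f) = 4015200/(0.85 × 30.7 × 910) = 169.09 mm.
a = 169.09 > h_f = 150 mm: the block extends into the web. Split into flange-overhang and web parts.
C_f = 0.85 f'_c (b_f − b_w) h_f = 0.85 × 30.7 × (910 − 300) × 150 = 2387693 N.
Remaining web compression depth: a_w = (T − C_f)/(0.85 f'_c b_w) = (4015200 − 2387693)/(0.85 × 30.7 × 300) = 207.90 mm.
M_n = C_f(d − h_f/2) + (T − C_f)(d − a_w/2) = 2387693 × (825 − 75) + 1627507 × (825 − 103.95) = 1790.77 + 1173.51 = 2964.28 × 10⁶ N·mm.
M_n = 2964.28 kN·m.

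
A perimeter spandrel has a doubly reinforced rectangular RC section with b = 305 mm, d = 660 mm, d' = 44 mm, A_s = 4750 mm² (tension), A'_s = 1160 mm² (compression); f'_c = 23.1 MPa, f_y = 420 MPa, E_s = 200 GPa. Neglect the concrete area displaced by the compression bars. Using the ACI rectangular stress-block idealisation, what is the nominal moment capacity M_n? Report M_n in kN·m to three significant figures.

Assume both tension and compression steel yield.
Net tension couple steel: A_s − A'_s = 3590 mm².
a = (A_s − A'_s) f_y / (0.85 f'_c b) = 1507800/(0.85 × 23.1 × 305) = 251.78 mm.
c = a/β₁ = 251.78/0.85 = 296.21 mm; ε'_s = 0.003(c − d')/c = 0.0026 ≥ f_y/E_s = 0.0021, so compression steel does yield.
M_n = (A_s − A'_s) f_y (d − a/2) + A'_s f_y (d − d') = [1507800 × (660 − 125.89) + 487200 × (660 − 44)] × 10⁻⁶ = 805.33 + 300.12 = 1105.45 kN·m.

M_n ≈ 1110 kN·m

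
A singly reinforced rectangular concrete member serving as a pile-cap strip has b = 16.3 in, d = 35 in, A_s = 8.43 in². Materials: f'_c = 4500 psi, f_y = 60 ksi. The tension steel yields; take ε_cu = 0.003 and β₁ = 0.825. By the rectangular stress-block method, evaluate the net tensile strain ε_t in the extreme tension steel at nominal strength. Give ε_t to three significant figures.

a = A_s f_y/(0.85 f'_c b) = 8.113 in.
β₁ = 0.825, so c = a/β₁ = 8.113/0.825 = 9.834 in.
From the linear strain diagram with ε_cu = 0.003: ε_t = 0.003 (d − c)/c = 0.003 × (35 − 9.834)/9.834 = 0.00768.
Since ε_t ≥ 0.005, the section is tension-controlled.

ε_t ≈ 0.00768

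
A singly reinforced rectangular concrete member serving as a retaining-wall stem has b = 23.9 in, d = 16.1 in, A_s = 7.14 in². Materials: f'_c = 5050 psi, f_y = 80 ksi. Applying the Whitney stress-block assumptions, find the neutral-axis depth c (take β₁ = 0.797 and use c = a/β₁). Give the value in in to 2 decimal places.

c ≈ 6.99 in

T = A_s f_y = 7.14 × 80 = 571.2 kips.
a = T/(0.85 f'_c b) = 571.2/(0.85 × 5.05 × 23.9) = 5.5678 in.
With β₁ = 0.797, c = a/β₁ = 5.5678/0.797 = 6.99 in.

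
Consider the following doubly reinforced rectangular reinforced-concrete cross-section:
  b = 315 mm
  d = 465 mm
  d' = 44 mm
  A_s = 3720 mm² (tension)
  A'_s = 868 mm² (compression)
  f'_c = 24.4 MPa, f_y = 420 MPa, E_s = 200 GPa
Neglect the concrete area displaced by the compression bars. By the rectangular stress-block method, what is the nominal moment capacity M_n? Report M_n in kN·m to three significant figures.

Assume both tension and compression steel yield.
Net tension couple steel: A_s − A'_s = 2852 mm².
a = (A_s − A'_s) f_y / (0.85 f'_c b) = 1197840/(0.85 × 24.4 × 315) = 183.35 mm.
c = a/β₁ = 183.35/0.85 = 215.71 mm; ε'_s = 0.003(c − d')/c = 0.0024 ≥ f_y/E_s = 0.0021, so compression steel does yield.
M_n = (A_s − A'_s) f_y (d − a/2) + A'_s f_y (d − d') = [1197840 × (465 − 91.675) + 364560 × (465 − 44)] × 10⁻⁶ = 447.18 + 153.48 = 600.66 kN·m.

M_n ≈ 601 kN·m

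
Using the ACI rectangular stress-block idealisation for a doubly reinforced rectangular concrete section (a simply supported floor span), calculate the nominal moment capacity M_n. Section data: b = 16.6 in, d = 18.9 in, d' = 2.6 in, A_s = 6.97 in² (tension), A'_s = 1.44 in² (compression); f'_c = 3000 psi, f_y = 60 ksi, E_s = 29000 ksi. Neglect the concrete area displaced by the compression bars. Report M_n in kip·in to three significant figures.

Assume both steels yield.
a = (A_s − A'_s) f_y/(0.85 f'_c b) = (6.97 − 1.44) × 60/(0.85 × 3 × 16.6) = 7.838 in.
c = a/β₁ = 7.838/0.85 = 9.221 in; ε'_s = 0.003(c − d')/c = 0.0022 ≥ ε_y = 0.0021, so the compression steel yields.
M_n = (A_s − A'_s) f_y (d − a/2) + A'_s f_y (d − d') = 331.8 × (18.9 − 3.919) + 86.4 × (18.9 − 2.6) = 4970.7 + 1408.3 = 6379.0 kip·in.

M_n ≈ 6380 kip·in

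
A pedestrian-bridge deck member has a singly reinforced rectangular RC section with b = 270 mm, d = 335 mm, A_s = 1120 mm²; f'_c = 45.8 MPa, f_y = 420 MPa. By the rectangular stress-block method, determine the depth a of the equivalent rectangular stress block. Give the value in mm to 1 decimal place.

T = A_s f_y = 1120 × 420 = 470400 N = 470.4 kN.
Setting C = 0.85 f'_c a b equal to T: a = 470400/(0.85 × 45.8 × 270) = 44.8 mm.

a ≈ 44.8 mm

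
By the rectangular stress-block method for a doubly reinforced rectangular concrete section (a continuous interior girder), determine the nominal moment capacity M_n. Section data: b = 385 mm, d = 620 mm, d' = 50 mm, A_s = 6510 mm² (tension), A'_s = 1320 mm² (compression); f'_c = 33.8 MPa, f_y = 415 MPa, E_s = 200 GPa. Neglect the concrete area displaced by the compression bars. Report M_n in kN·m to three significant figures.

M_n ≈ 1440 kN·m

Assume both tension and compression steel yield.
Net tension couple steel: A_s − A'_s = 5190 mm².
a = (A_s − A'_s) f_y / (0.85 f'_c b) = 2153850/(0.85 × 33.8 × 385) = 194.72 mm.
c = a/β₁ = 194.72/0.809 = 240.69 mm; ε'_s = 0.003(c − d')/c = 0.0024 ≥ f_y/E_s = 0.0021, so compression steel does yield.
M_n = (A_s − A'_s) f_y (d − a/2) + A'_s f_y (d − d') = [2153850 × (620 − 97.36) + 547800 × (620 − 50)] × 10⁻⁶ = 1125.69 + 312.25 = 1437.94 kN·m.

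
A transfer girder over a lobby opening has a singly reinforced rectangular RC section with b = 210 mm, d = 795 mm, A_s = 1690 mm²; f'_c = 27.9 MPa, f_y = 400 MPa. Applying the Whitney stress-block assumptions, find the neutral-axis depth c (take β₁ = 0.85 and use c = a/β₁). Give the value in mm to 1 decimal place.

T = A_s f_y = 1690 × 400 = 676000 N = 676 kN.
Setting C = 0.85 f'_c a b equal to T: a = 676000/(0.85 × 27.9 × 210) = 135.739 mm.
With β₁ = 0.85, c = a/β₁ = 135.739/0.85 = 159.7 mm.

c ≈ 159.7 mm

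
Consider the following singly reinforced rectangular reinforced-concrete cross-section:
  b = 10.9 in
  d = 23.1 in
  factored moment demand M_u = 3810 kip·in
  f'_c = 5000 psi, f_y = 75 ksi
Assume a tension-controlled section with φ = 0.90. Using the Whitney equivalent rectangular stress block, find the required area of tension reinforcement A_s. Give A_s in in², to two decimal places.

M_n = M_u/φ = 3810/0.90 = 4233.33 kip·in.
From M_n = 0.85 f'_c a b (d − a/2):
a = d − √(d² − 2M_n/(0.85 f'_c b)) = 23.1 − √(23.1² − 2 × 4233.33/(0.85 × 5 × 10.9)) = 4.369 in.
A_s = 0.85 f'_c a b / f_y = 0.85 × 5 × 4.369 × 10.9 / 75 = 2.699 in².

A_s ≈ 2.70 in²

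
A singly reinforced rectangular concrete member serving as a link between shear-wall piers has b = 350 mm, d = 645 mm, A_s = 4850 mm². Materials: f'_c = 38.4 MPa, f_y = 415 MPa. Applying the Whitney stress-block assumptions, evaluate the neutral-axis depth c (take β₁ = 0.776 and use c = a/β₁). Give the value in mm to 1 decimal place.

c ≈ 227.0 mm

T = A_s f_y = 4850 × 415 = 2012750 N = 2012.75 kN.
Setting C = 0.85 f'_c a b equal to T: a = 2012750/(0.85 × 38.4 × 350) = 176.186 mm.
With β₁ = 0.776, c = a/β₁ = 176.186/0.776 = 227.0 mm.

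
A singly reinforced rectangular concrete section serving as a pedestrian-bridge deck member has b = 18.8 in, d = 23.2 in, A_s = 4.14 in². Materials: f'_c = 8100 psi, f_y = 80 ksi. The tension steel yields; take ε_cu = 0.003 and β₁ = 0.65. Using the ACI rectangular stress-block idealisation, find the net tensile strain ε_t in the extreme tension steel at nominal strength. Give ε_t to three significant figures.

ε_t ≈ 0.0147

a = A_s f_y/(0.85 f'_c b) = 2.559 in.
β₁ = 0.65, so c = a/β₁ = 2.559/0.65 = 3.937 in.
From the linear strain diagram with ε_cu = 0.003: ε_t = 0.003 (d − c)/c = 0.003 × (23.2 − 3.937)/3.937 = 0.0147.
Since ε_t ≥ 0.005, the section is tension-controlled.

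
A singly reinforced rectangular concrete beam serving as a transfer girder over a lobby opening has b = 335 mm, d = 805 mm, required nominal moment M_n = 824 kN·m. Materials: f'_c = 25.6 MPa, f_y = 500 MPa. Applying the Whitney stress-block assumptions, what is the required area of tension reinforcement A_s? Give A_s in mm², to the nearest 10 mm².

With M_n = 0.85 f'_c a b (d − a/2), solve the quadratic for a:
a = d − √(d² − 2M_n/(0.85 f'_c b)) = 805 − √(805² − 2 × 824×10⁶/(0.85 × 25.6 × 335)) = 155.42 mm.
A_s = 0.85 f'_c a b / f_y = 0.85 × 25.6 × 155.42 × 335 / 500 = 2265.9 mm².

A_s ≈ 2270 mm²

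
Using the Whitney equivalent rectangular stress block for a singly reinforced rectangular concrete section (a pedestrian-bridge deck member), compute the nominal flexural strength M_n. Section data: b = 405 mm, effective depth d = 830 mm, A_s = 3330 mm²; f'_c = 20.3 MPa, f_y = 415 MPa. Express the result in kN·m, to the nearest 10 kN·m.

T = A_s f_y = 3330 × 415 = 1381950 N = 1381.95 kN.
From C = T: a = T/(0.85 f'_c b) = 1381950/(0.85 × 20.3 × 405) = 197.75 mm.
M_n = T(d − a/2) = 1381.95 kN × (830 − 98.875) mm = 1010.38 kN·m.

M_n ≈ 1010 kN·m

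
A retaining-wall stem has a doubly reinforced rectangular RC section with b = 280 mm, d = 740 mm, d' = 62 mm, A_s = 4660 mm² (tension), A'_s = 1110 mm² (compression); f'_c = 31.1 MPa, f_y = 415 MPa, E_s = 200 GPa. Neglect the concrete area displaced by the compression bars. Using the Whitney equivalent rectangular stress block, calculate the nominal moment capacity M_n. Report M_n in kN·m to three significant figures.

M_n ≈ 1260 kN·m

Assume both tension and compression steel yield.
Net tension couple steel: A_s − A'_s = 3550 mm².
a = (A_s − A'_s) f_y / (0.85 f'_c b) = 1473250/(0.85 × 31.1 × 280) = 199.04 mm.
c = a/β₁ = 199.04/0.828 = 240.39 mm; ε'_s = 0.003(c − d')/c = 0.0022 ≥ f_y/E_s = 0.0021, so compression steel does yield.
M_n = (A_s − A'_s) f_y (d − a/2) + A'_s f_y (d − d') = [1473250 × (740 − 99.52) + 460650 × (740 − 62)] × 10⁻⁶ = 943.59 + 312.32 = 1255.91 kN·m.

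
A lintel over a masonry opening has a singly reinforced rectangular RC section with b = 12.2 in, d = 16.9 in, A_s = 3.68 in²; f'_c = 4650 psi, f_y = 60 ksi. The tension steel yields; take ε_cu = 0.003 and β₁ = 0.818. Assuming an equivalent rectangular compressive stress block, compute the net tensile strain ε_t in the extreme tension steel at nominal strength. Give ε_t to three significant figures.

a = A_s f_y/(0.85 f'_c b) = 4.579 in.
β₁ = 0.818, so c = a/β₁ = 4.579/0.818 = 5.598 in.
From the linear strain diagram with ε_cu = 0.003: ε_t = 0.003 (d − c)/c = 0.003 × (16.9 − 5.598)/5.598 = 0.00606.
Since ε_t ≥ 0.005, the section is tension-controlled.

ε_t ≈ 0.00606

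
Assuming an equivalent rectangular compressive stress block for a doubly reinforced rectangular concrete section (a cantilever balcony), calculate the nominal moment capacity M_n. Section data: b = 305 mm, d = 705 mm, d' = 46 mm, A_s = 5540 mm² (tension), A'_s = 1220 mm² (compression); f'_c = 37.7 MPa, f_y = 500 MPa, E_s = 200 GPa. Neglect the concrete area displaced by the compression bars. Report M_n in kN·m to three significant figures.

M_n ≈ 1690 kN·m

Assume both tension and compression steel yield.
Net tension couple steel: A_s − A'_s = 4320 mm².
a = (A_s − A'_s) f_y / (0.85 f'_c b) = 2160000/(0.85 × 37.7 × 305) = 221.00 mm.
c = a/β₁ = 221.00/0.781 = 282.97 mm; ε'_s = 0.003(c − d')/c = 0.0025 ≥ f_y/E_s = 0.0025, so compression steel does yield.
M_n = (A_s − A'_s) f_y (d − a/2) + A'_s f_y (d − d') = [2160000 × (705 − 110.5) + 610000 × (705 − 46)] × 10⁻⁶ = 1284.12 + 401.99 = 1686.11 kN·m.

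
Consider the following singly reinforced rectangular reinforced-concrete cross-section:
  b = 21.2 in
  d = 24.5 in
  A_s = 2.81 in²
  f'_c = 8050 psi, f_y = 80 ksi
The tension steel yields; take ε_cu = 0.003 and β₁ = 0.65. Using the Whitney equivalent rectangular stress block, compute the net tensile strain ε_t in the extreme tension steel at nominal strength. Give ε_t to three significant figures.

ε_t ≈ 0.0278

a = A_s f_y/(0.85 f'_c b) = 1.550 in.
β₁ = 0.65, so c = a/β₁ = 1.550/0.65 = 2.385 in.
From the linear strain diagram with ε_cu = 0.003: ε_t = 0.003 (d − c)/c = 0.003 × (24.5 − 2.385)/2.385 = 0.0278.
Since ε_t ≥ 0.005, the section is tension-controlled.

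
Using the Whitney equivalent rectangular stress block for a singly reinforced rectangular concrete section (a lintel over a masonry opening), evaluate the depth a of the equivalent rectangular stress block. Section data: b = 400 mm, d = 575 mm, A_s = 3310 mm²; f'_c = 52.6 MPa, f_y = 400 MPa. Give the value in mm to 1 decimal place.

T = A_s f_y = 3310 × 400 = 1324000 N = 1324 kN.
Setting C = 0.85 f'_c a b equal to T: a = 1324000/(0.85 × 52.6 × 400) = 74.0 mm.

a ≈ 74.0 mm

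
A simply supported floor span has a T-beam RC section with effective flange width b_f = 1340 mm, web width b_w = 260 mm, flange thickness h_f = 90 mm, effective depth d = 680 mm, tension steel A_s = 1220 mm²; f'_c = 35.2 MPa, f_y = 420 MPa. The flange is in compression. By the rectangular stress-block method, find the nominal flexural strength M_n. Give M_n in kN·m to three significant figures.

M_n ≈ 345 kN·m

Tension: T = A_s f_y = 1220 × 420 = 512400 N.
Try a within the flange: a = T/(0.85 f'_c b_f) = 512400/(0.85 × 35.2 × 1340) = 12.78 mm.
Since a = 12.78 ≤ h_f = 90 mm, the stress block lies entirely in the flange; analyse as a rectangular beam of width b_f.
M_n = T(d − a/2) = 512400 × (680 − 6.39) = 345.16 × 10⁶ N·mm.
M_n = 345.16 kN·m.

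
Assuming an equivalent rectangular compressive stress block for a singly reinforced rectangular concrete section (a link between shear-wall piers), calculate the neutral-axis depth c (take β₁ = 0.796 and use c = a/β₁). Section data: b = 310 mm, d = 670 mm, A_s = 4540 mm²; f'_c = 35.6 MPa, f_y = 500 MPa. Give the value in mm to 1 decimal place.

c ≈ 304.0 mm

T = A_s f_y = 4540 × 500 = 2270000 N = 2270 kN.
Setting C = 0.85 f'_c a b equal to T: a = 2270000/(0.85 × 35.6 × 310) = 241.989 mm.
With β₁ = 0.796, c = a/β₁ = 241.989/0.796 = 304.0 mm.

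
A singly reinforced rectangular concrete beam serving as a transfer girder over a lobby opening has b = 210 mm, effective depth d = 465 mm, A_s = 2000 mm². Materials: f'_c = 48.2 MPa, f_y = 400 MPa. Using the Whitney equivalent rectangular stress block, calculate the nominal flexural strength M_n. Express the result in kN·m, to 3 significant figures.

M_n ≈ 335 kN·m

T = A_s f_y = 2000 × 400 = 800000 N = 800 kN.
From C = T: a = T/(0.85 f'_c b) = 800000/(0.85 × 48.2 × 210) = 92.98 mm.
M_n = T(d − a/2) = 800 kN × (465 − 46.49) mm = 334.81 kN·m.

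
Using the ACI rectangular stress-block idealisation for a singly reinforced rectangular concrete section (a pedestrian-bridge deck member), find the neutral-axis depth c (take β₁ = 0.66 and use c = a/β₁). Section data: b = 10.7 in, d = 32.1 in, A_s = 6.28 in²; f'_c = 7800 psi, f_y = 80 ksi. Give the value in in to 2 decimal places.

T = A_s f_y = 6.28 × 80 = 502.4 kips.
a = T/(0.85 f'_c b) = 502.4/(0.85 × 7.8 × 10.7) = 7.0819 in.
With β₁ = 0.66, c = a/β₁ = 7.0819/0.66 = 10.73 in.

c ≈ 10.73 in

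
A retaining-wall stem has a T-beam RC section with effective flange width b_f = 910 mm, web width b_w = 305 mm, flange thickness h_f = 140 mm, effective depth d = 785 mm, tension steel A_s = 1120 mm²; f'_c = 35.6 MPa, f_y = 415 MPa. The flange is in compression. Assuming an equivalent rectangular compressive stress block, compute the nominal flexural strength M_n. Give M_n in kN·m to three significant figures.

M_n ≈ 361 kN·m

Tension: T = A_s f_y = 1120 × 415 = 464800 N.
Try a within the flange: a = T/(0.85 f'_c b_f) = 464800/(0.85 × 35.6 × 910) = 16.88 mm.
Since a = 16.88 ≤ h_f = 140 mm, the stress block lies entirely in the flange; analyse as a rectangular beam of width b_f.
M_n = T(d − a/2) = 464800 × (785 − 8.44) = 360.95 × 10⁶ N·mm.
M_n = 360.95 kN·m.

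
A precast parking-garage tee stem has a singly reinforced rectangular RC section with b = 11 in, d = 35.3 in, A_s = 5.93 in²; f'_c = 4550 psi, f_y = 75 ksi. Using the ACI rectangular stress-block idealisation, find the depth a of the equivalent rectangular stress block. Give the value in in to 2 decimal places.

T = A_s f_y = 5.93 × 75 = 444.75 kips.
a = T/(0.85 f'_c b) = 444.75/(0.85 × 4.55 × 11) = 10.45 in.

a ≈ 10.45 in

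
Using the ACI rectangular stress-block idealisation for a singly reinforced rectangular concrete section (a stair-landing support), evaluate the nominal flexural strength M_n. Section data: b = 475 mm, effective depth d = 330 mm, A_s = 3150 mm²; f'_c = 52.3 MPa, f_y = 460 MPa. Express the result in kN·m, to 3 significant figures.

M_n ≈ 428 kN·m

T = A_s f_y = 3150 × 460 = 1449000 N = 1449 kN.
From C = T: a = T/(0.85 f'_c b) = 1449000/(0.85 × 52.3 × 475) = 68.62 mm.
M_n = T(d − a/2) = 1449 kN × (330 − 34.31) mm = 428.45 kN·m.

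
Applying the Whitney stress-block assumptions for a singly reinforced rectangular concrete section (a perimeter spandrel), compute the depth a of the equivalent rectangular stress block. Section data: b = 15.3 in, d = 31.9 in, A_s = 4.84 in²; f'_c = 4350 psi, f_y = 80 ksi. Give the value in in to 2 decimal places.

a ≈ 6.84 in

T = A_s f_y = 4.84 × 80 = 387.2 kips.
a = T/(0.85 f'_c b) = 387.2/(0.85 × 4.35 × 15.3) = 6.84 in.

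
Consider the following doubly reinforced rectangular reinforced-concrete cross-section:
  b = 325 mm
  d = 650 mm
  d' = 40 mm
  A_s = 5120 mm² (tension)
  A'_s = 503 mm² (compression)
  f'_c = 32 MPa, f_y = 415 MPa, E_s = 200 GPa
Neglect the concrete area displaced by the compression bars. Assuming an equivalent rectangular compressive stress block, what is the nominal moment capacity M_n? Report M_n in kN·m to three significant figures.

M_n ≈ 1170 kN·m

Assume both tension and compression steel yield.
Net tension couple steel: A_s − A'_s = 4617 mm².
a = (A_s − A'_s) f_y / (0.85 f'_c b) = 1916055/(0.85 × 32 × 325) = 216.75 mm.
c = a/β₁ = 216.75/0.821 = 264.01 mm; ε'_s = 0.003(c − d')/c = 0.0025 ≥ f_y/E_s = 0.0021, so compression steel does yield.
M_n = (A_s − A'_s) f_y (d − a/2) + A'_s f_y (d − d') = [1916055 × (650 − 108.375) + 208745 × (650 − 40)] × 10⁻⁶ = 1037.78 + 127.33 = 1165.11 kN·m.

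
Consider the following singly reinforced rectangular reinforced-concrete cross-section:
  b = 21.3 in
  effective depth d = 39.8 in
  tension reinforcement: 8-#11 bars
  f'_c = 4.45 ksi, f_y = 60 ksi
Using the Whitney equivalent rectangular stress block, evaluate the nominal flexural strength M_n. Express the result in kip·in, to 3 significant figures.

M_n ≈ 26300 kip·in

A_s = 8 × 1.56 = 12.48 in².
T = A_s f_y = 12.48 × 60 = 748.8 kips.
a = T/(0.85 f'_c b) = 748.8/(0.85 × 4.45 × 21.3) = 9.294 in.
M_n = T(d − a/2) = 748.8 × (39.8 − 4.647) = 26322.6 kip·in.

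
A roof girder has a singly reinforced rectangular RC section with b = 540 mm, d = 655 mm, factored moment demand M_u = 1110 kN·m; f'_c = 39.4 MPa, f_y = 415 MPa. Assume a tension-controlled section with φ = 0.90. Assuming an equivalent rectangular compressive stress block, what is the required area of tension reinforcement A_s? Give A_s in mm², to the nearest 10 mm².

A_s ≈ 4970 mm²

M_n = M_u/φ = 1110/0.90 = 1233.33 kN·m.
With M_n = 0.85 f'_c a b (d − a/2), solve the quadratic for a:
a = d − √(d² − 2M_n/(0.85 f'_c b)) = 655 − √(655² − 2 × 1233.33×10⁶/(0.85 × 39.4 × 540)) = 114.05 mm.
A_s = 0.85 f'_c a b / f_y = 0.85 × 39.4 × 114.05 × 540 / 415 = 4970.0 mm².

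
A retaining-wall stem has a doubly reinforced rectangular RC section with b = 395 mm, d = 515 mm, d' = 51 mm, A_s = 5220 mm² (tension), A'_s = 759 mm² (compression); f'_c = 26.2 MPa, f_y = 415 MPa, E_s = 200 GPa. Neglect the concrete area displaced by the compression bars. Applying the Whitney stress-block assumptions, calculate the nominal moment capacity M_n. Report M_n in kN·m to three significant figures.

Assume both tension and compression steel yield.
Net tension couple steel: A_s − A'_s = 4461 mm².
a = (A_s − A'_s) f_y / (0.85 f'_c b) = 1851315/(0.85 × 26.2 × 395) = 210.46 mm.
c = a/β₁ = 210.46/0.85 = 247.60 mm; ε'_s = 0.003(c − d')/c = 0.0024 ≥ f_y/E_s = 0.0021, so compression steel does yield.
M_n = (A_s − A'_s) f_y (d − a/2) + A'_s f_y (d − d') = [1851315 × (515 − 105.23) + 314985 × (515 − 51)] × 10⁻⁶ = 758.61 + 146.15 = 904.76 kN·m.

M_n ≈ 905 kN·m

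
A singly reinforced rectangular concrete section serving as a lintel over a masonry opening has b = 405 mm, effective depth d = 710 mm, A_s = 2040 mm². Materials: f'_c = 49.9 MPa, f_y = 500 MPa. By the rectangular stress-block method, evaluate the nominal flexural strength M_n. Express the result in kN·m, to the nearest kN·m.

M_n ≈ 694 kN·m

T = A_s f_y = 2040 × 500 = 1020000 N = 1020 kN.
From C = T: a = T/(0.85 f'_c b) = 1020000/(0.85 × 49.9 × 405) = 59.38 mm.
M_n = T(d − a/2) = 1020 kN × (710 − 29.69) mm = 693.92 kN·m.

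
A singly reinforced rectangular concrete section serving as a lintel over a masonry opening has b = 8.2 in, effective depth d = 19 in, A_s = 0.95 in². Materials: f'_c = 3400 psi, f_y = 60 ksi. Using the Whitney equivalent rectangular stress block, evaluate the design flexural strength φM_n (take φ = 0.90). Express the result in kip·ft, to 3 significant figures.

T = A_s f_y = 0.95 × 60 = 57 kips.
a = T/(0.85 f'_c b) = 57/(0.85 × 3.4 × 8.2) = 2.405 in.
M_n = T(d − a/2) = 57 × (19 − 1.2025) = 1014.5 kip·in = 1014.5/12 = 84.54 kip·ft.
φM_n = 0.90 × 84.54 = 76.09 kip·ft.

φM_n ≈ 76.1 kip·ft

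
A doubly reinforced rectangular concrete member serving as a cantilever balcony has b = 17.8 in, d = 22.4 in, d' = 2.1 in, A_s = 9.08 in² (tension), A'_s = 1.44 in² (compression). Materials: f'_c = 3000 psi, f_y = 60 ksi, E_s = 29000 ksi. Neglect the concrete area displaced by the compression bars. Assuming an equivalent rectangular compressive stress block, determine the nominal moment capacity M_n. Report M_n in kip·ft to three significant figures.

M_n ≈ 809 kip·ft

Assume both steels yield.
a = (A_s − A'_s) f_y/(0.85 f'_c b) = (9.08 − 1.44) × 60/(0.85 × 3 × 17.8) = 10.099 in.
c = a/β₁ = 10.099/0.85 = 11.881 in; ε'_s = 0.003(c − d')/c = 0.0025 ≥ ε_y = 0.0021, so the compression steel yields.
M_n = (A_s − A'_s) f_y (d − a/2) + A'_s f_y (d − d') = 458.4 × (22.4 − 5.0495) + 86.4 × (22.4 − 2.1) = 7953.5 + 1753.9 = 9707.4 kip·in = 9707.4/12 = 808.95 kip·ft.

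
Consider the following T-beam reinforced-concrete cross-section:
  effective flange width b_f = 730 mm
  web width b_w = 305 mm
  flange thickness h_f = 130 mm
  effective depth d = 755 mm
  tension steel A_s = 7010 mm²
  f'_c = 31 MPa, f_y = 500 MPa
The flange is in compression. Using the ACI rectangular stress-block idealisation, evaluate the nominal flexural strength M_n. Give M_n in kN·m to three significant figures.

Tension: T = A_s f_y = 7010 × 500 = 3505000 N.
Try a within the flange: a = T/(0.85 f'_c b_f) = 3505000/(0.85 × 31 × 730) = 182.22 mm.
a = 182.22 > h_f = 130 mm: the block extends into the web. Split into flange-overhang and web parts.
C_f = 0.85 f'_c (b_f − b_w) h_f = 0.85 × 31 × (730 − 305) × 130 = 1455838 N.
Remaining web compression depth: a_w = (T − C_f)/(0.85 f'_c b_w) = (3505000 − 1455838)/(0.85 × 31 × 305) = 254.97 mm.
M_n = C_f(d − h_f/2) + (T − C_f)(d − a_w/2) = 1455838 × (755 − 65) + 2049162 × (755 − 127.485) = 1004.53 + 1285.88 = 2290.41 × 10⁶ N·mm.
M_n = 2290.41 kN·m.

M_n ≈ 2290 kN·m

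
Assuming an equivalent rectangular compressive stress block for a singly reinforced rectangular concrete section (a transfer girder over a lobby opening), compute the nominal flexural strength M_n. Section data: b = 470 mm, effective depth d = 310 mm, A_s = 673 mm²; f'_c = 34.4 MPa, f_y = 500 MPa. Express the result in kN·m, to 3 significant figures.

T = A_s f_y = 673 × 500 = 336500 N = 336.5 kN.
From C = T: a = T/(0.85 f'_c b) = 336500/(0.85 × 34.4 × 470) = 24.49 mm.
M_n = T(d − a/2) = 336.5 kN × (310 − 12.245) mm = 100.19 kN·m.

M_n ≈ 100 kN·m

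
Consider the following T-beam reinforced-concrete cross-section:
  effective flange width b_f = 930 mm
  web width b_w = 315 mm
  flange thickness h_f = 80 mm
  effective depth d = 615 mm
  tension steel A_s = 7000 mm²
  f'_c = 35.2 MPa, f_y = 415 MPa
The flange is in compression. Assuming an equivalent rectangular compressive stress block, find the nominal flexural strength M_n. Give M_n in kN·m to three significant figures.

Tension: T = A_s f_y = 7000 × 415 = 2905000 N.
Try a within the flange: a = T/(0.85 f'_c b_f) = 2905000/(0.85 × 35.2 × 930) = 104.40 mm.
a = 104.40 > h_f = 80 mm: the block extends into the web. Split into flange-overhang and web parts.
C_f = 0.85 f'_c (b_f − b_w) h_f = 0.85 × 35.2 × (930 − 315) × 80 = 1472064 N.
Remaining web compression depth: a_w = (T − C_f)/(0.85 f'_c b_w) = (2905000 − 1472064)/(0.85 × 35.2 × 315) = 152.04 mm.
M_n = C_f(d − h_f/2) + (T − C_f)(d − a_w/2) = 1472064 × (615 − 40) + 1432936 × (615 − 76.02) = 846.44 + 772.32 = 1618.76 × 10⁶ N·mm.
M_n = 1618.76 kN·m.

M_n ≈ 1620 kN·m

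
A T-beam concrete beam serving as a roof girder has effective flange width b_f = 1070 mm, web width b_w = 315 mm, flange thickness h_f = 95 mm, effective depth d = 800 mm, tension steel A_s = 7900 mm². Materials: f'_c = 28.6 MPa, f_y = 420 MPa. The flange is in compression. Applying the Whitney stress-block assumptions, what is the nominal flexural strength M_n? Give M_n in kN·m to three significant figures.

M_n ≈ 2410 kN·m

Tension: T = A_s f_y = 7900 × 420 = 3318000 N.
Try a within the flange: a = T/(0.85 f'_c b_f) = 3318000/(0.85 × 28.6 × 1070) = 127.56 mm.
a = 127.56 > h_f = 95 mm: the block extends into the web. Split into flange-overhang and web parts.
C_f = 0.85 f'_c (b_f − b_w) h_f = 0.85 × 28.6 × (1070 − 315) × 95 = 1743635 N.
Remaining web compression depth: a_w = (T − C_f)/(0.85 f'_c b_w) = (3318000 − 1743635)/(0.85 × 28.6 × 315) = 205.59 mm.
M_n = C_f(d − h_f/2) + (T − C_f)(d − a_w/2) = 1743635 × (800 − 47.5) + 1574365 × (800 − 102.795) = 1312.09 + 1097.66 = 2409.75 × 10⁶ N·mm.
M_n = 2409.75 kN·m.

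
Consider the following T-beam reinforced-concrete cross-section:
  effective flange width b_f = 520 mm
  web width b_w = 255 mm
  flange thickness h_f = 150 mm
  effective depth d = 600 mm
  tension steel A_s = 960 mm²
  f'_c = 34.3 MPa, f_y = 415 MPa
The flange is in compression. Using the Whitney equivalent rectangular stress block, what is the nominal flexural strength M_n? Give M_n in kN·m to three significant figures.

M_n ≈ 234 kN·m

Tension: T = A_s f_y = 960 × 415 = 398400 N.
Try a within the flange: a = T/(0.85 f'_c b_f) = 398400/(0.85 × 34.3 × 520) = 26.28 mm.
Since a = 26.28 ≤ h_f = 150 mm, the stress block lies entirely in the flange; analyse as a rectangular beam of width b_f.
M_n = T(d − a/2) = 398400 × (600 − 13.14) = 233.81 × 10⁶ N·mm.
M_n = 233.81 kN·m.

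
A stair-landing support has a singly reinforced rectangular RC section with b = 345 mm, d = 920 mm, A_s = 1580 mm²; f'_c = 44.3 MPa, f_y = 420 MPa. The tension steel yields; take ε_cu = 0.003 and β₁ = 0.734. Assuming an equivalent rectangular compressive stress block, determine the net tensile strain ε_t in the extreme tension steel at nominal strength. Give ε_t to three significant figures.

a = A_s f_y/(0.85 f'_c b) = 51.08 mm.
β₁ = 0.734, so c = a/β₁ = 51.08/0.734 = 69.59 mm.
From the linear strain diagram with ε_cu = 0.003: ε_t = 0.003 (d − c)/c = 0.003 × (920 − 69.59)/69.59 = 0.0367.
Since ε_t ≥ 0.005, the section is tension-controlled.

ε_t ≈ 0.0367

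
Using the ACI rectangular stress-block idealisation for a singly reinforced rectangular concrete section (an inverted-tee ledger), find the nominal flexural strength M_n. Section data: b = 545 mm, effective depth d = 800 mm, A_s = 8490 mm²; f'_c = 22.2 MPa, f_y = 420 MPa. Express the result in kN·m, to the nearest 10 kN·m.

T = A_s f_y = 8490 × 420 = 3565800 N = 3565.8 kN.
From C = T: a = T/(0.85 f'_c b) = 3565800/(0.85 × 22.2 × 545) = 346.73 mm.
M_n = T(d − a/2) = 3565.8 kN × (800 − 173.365) mm = 2234.46 kN·m.

M_n ≈ 2230 kN·m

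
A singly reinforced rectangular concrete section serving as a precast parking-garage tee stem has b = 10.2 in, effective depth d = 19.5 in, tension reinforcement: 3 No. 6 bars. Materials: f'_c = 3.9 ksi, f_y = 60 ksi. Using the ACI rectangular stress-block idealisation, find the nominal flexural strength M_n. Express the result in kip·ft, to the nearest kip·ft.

M_n ≈ 121 kip·ft

A_s = 3 × 0.44 = 1.32 in².
T = A_s f_y = 1.32 × 60 = 79.2 kips.
a = T/(0.85 f'_c b) = 79.2/(0.85 × 3.9 × 10.2) = 2.342 in.
M_n = T(d − a/2) = 79.2 × (19.5 − 1.171) = 1451.7 kip·in = 1451.7/12 = 120.98 kip·ft.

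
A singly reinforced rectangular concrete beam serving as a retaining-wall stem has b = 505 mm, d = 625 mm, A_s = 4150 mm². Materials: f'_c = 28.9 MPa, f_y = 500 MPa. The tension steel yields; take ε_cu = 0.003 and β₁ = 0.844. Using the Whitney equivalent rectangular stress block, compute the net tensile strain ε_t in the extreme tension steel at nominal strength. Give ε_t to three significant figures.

ε_t ≈ 0.00646

a = A_s f_y/(0.85 f'_c b) = 167.27 mm.
β₁ = 0.844, so c = a/β₁ = 167.27/0.844 = 198.19 mm.
From the linear strain diagram with ε_cu = 0.003: ε_t = 0.003 (d − c)/c = 0.003 × (625 − 198.19)/198.19 = 0.00646.
Since ε_t ≥ 0.005, the section is tension-controlled.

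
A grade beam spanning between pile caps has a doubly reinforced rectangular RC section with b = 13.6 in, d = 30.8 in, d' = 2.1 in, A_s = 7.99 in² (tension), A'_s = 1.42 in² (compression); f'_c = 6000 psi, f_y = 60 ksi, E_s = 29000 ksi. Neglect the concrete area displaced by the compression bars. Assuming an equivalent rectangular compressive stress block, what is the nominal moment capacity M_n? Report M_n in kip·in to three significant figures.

M_n ≈ 13500 kip·in

Assume both steels yield.
a = (A_s − A'_s) f_y/(0.85 f'_c b) = (7.99 − 1.42) × 60/(0.85 × 6 × 13.6) = 5.683 in.
c = a/β₁ = 5.683/0.75 = 7.577 in; ε'_s = 0.003(c − d')/c = 0.0022 ≥ ε_y = 0.0021, so the compression steel yields.
M_n = (A_s − A'_s) f_y (d − a/2) + A'_s f_y (d − d') = 394.2 × (30.8 − 2.8415) + 85.2 × (30.8 − 2.1) = 11021.2 + 2445.2 = 13466.4 kip·in.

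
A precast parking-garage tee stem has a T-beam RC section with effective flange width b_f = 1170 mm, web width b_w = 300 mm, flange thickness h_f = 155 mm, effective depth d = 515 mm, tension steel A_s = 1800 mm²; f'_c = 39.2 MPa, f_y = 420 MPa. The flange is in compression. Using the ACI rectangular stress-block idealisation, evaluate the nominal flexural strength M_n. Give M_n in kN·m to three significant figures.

M_n ≈ 382 kN·m

Tension: T = A_s f_y = 1800 × 420 = 756000 N.
Try a within the flange: a = T/(0.85 f'_c b_f) = 756000/(0.85 × 39.2 × 1170) = 19.39 mm.
Since a = 19.39 ≤ h_f = 155 mm, the stress block lies entirely in the flange; analyse as a rectangular beam of width b_f.
M_n = T(d − a/2) = 756000 × (515 − 9.695) = 382.01 × 10⁶ N·mm.
M_n = 382.01 kN·m.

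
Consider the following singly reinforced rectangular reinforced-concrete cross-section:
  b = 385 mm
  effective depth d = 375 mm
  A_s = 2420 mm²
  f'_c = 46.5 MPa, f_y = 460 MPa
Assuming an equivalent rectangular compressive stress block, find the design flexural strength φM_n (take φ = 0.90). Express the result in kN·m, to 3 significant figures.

φM_n ≈ 339 kN·m

T = A_s f_y = 2420 × 460 = 1113200 N = 1113.2 kN.
From C = T: a = T/(0.85 f'_c b) = 1113200/(0.85 × 46.5 × 385) = 73.15 mm.
M_n = T(d − a/2) = 1113.2 kN × (375 − 36.575) mm = 376.73 kN·m.
φM_n = 0.90 × 376.73 = 339.06 kN·m.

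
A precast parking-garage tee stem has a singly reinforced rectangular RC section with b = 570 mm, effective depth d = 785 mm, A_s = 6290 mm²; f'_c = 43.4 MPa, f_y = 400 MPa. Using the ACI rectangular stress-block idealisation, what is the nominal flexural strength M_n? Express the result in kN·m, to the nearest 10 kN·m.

M_n ≈ 1820 kN·m

T = A_s f_y = 6290 × 400 = 2516000 N = 2516 kN.
From C = T: a = T/(0.85 f'_c b) = 2516000/(0.85 × 43.4 × 570) = 119.65 mm.
M_n = T(d − a/2) = 2516 kN × (785 − 59.825) mm = 1824.54 kN·m.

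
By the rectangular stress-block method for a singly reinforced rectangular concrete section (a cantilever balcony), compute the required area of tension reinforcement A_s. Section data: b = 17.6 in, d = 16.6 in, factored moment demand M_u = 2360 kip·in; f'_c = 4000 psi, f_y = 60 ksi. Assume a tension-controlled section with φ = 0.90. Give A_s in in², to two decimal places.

A_s ≈ 2.88 in²

M_n = M_u/φ = 2360/0.90 = 2622.22 kip·in.
From M_n = 0.85 f'_c a b (d − a/2):
a = d − √(d² − 2M_n/(0.85 f'_c b)) = 16.6 − √(16.6² − 2 × 2622.22/(0.85 × 4 × 17.6)) = 2.892 in.
A_s = 0.85 f'_c a b / f_y = 0.85 × 4 × 2.892 × 17.6 / 60 = 2.884 in².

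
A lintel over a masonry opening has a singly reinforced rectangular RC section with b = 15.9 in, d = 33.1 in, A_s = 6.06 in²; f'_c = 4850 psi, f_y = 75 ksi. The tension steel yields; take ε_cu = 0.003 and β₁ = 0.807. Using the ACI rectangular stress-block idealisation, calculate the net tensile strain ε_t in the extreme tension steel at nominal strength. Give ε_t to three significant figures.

a = A_s f_y/(0.85 f'_c b) = 6.934 in.
β₁ = 0.807, so c = a/β₁ = 6.934/0.807 = 8.592 in.
From the linear strain diagram with ε_cu = 0.003: ε_t = 0.003 (d − c)/c = 0.003 × (33.1 − 8.592)/8.592 = 0.00856.
Since ε_t ≥ 0.005, the section is tension-controlled.

ε_t ≈ 0.00856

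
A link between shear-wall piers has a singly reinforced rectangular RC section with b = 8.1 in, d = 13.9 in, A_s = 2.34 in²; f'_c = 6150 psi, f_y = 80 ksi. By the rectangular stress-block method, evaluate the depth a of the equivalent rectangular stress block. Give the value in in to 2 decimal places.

T = A_s f_y = 2.34 × 80 = 187.2 kips.
a = T/(0.85 f'_c b) = 187.2/(0.85 × 6.15 × 8.1) = 4.42 in.

a ≈ 4.42 in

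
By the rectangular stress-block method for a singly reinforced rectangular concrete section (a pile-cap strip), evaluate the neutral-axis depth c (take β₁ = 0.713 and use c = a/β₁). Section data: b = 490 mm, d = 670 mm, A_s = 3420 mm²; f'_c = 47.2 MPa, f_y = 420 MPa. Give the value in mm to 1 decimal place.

c ≈ 102.5 mm

T = A_s f_y = 3420 × 420 = 1436400 N = 1436.4 kN.
Setting C = 0.85 f'_c a b equal to T: a = 1436400/(0.85 × 47.2 × 490) = 73.067 mm.
With β₁ = 0.713, c = a/β₁ = 73.067/0.713 = 102.5 mm.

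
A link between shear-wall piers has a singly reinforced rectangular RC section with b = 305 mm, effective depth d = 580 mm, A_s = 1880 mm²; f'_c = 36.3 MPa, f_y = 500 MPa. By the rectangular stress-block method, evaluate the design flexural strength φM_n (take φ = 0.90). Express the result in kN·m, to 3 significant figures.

φM_n ≈ 448 kN·m

T = A_s f_y = 1880 × 500 = 940000 N = 940 kN.
From C = T: a = T/(0.85 f'_c b) = 940000/(0.85 × 36.3 × 305) = 99.89 mm.
M_n = T(d − a/2) = 940 kN × (580 − 49.945) mm = 498.25 kN·m.
φM_n = 0.90 × 498.25 = 448.43 kN·m.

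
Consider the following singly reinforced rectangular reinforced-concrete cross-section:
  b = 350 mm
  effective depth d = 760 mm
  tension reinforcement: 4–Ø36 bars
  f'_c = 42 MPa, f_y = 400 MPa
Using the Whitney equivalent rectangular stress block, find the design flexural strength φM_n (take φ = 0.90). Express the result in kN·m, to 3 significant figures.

φM_n ≈ 1020 kN·m

A_s = 4 × 1018 = 4072 mm².
T = A_s f_y = 4072 × 400 = 1628800 N = 1628.8 kN.
From C = T: a = T/(0.85 f'_c b) = 1628800/(0.85 × 42 × 350) = 130.36 mm.
M_n = T(d − a/2) = 1628.8 kN × (760 − 65.18) mm = 1131.72 kN·m.
φM_n = 0.90 × 1131.72 = 1018.55 kN·m.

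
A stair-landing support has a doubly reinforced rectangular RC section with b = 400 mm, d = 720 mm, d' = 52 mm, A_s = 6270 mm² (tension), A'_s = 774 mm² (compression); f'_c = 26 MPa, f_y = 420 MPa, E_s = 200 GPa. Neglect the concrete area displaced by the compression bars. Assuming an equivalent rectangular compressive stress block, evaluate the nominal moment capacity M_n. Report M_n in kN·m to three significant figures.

M_n ≈ 1580 kN·m

Assume both tension and compression steel yield.
Net tension couple steel: A_s − A'_s = 5496 mm².
a = (A_s − A'_s) f_y / (0.85 f'_c b) = 2308320/(0.85 × 26 × 400) = 261.12 mm.
c = a/β₁ = 261.12/0.85 = 307.20 mm; ε'_s = 0.003(c − d')/c = 0.0025 ≥ f_y/E_s = 0.0021, so compression steel does yield.
M_n = (A_s − A'_s) f_y (d − a/2) + A'_s f_y (d − d') = [2308320 × (720 − 130.56) + 325080 × (720 − 52)] × 10⁻⁶ = 1360.62 + 217.15 = 1577.77 kN·m.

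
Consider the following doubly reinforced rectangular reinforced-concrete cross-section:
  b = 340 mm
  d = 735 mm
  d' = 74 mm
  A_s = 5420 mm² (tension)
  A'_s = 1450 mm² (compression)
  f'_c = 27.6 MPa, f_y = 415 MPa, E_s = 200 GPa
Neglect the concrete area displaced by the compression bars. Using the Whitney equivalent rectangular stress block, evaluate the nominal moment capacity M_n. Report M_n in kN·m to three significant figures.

M_n ≈ 1440 kN·m

Assume both tension and compression steel yield.
Net tension couple steel: A_s − A'_s = 3970 mm².
a = (A_s − A'_s) f_y / (0.85 f'_c b) = 1647550/(0.85 × 27.6 × 340) = 206.55 mm.
c = a/β₁ = 206.55/0.85 = 243.00 mm; ε'_s = 0.003(c − d')/c = 0.0021 ≥ f_y/E_s = 0.0021, so compression steel does yield.
M_n = (A_s − A'_s) f_y (d − a/2) + A'_s f_y (d − d') = [1647550 × (735 − 103.275) + 601750 × (735 − 74)] × 10⁻⁶ = 1040.80 + 397.76 = 1438.56 kN·m.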